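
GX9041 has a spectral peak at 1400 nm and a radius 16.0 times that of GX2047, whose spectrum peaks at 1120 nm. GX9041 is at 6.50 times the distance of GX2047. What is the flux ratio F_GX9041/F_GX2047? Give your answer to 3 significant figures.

2.48

Wien's law: T_GX9041/T_GX2047 = λ_GX2047/λ_GX9041 = 1120/1400 = 0.8000.
L_GX9041/L_GX2047 = (R_GX9041/R_GX2047)²(T_GX9041/T_GX2047)⁴ = (16.0)²(0.8000)⁴ = 104.9.
F_GX9041/F_GX2047 = (L_GX9041/L_GX2047)/(d_GX9041/d_GX2047)² = 104.9/(6.50)² = 2.482.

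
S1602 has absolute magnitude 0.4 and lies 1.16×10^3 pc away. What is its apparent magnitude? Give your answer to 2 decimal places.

m = M + 5 log₁₀(d/10 pc) = 0.4 + 5 log₁₀(1.16×10^3/10)
  = 0.4 + 5 × 2.064 = 0.4 + 10.32 = 10.72.

10.72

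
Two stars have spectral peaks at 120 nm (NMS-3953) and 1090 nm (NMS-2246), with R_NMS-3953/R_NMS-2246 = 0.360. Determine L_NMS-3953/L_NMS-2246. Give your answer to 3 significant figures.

Wien's law gives T ∝ 1/λ_max, so T_NMS-3953/T_NMS-2246 = λ_NMS-2246/λ_NMS-3953 = 1090/120 = 9.083.
Then L ∝ R²T⁴ gives L_NMS-3953/L_NMS-2246 = (0.360)² × (9.083)⁴ = 0.1296 × 6807 = 882.2.

882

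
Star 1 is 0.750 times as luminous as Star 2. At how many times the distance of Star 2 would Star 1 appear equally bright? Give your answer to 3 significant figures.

Equal flux requires L_1/d_1² = L_2/d_2², so d_1/d_2 = √(L_1/L_2)
= √(0.750) = 0.8660.

0.866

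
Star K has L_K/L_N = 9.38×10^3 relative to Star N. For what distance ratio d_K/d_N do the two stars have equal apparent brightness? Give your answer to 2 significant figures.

97

Equal flux requires L_K/d_K² = L_N/d_N², so d_K/d_N = √(L_K/L_N)
= √(9.38×10^3) = 96.85.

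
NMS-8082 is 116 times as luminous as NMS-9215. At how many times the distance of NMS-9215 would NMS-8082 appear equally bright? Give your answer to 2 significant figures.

11

Equal flux requires L_NMS-8082/d_NMS-8082² = L_NMS-9215/d_NMS-9215², so d_NMS-8082/d_NMS-9215 = √(L_NMS-8082/L_NMS-9215)
= √(116) = 10.77.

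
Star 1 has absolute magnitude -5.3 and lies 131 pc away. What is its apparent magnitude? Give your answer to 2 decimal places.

m = M + 5 log₁₀(d/10 pc) = -5.3 + 5 log₁₀(131/10)
  = -5.3 + 5 × 1.117 = -5.3 + 5.59 = 0.29.

0.29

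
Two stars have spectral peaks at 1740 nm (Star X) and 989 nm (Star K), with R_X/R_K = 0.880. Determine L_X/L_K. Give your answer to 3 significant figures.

Wien's law gives T ∝ 1/λ_max, so T_X/T_K = λ_K/λ_X = 989/1740 = 0.5684.
Then L ∝ R²T⁴ gives L_X/L_K = (0.880)² × (0.5684)⁴ = 0.7744 × 0.1044 = 0.08083.

0.0808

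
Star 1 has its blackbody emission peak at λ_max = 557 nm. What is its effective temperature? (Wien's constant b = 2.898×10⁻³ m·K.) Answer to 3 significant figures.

5.20×10^3 K

T = b/λ_max = 2.898×10⁻³ / (557×10⁻⁹) = 5203 K.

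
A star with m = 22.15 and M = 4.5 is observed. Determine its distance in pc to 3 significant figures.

m − M = 5 log₁₀(d/10 pc)
22.15 − (4.5) = 17.65 = 5 log₁₀(d/10)
d = 10 × 10^(17.65/5) = 10 × 10^3.530 = 3.388×10^4 pc.

3.39×10^4 pc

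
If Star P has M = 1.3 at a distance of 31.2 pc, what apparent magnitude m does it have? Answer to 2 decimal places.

m = M + 5 log₁₀(d/10 pc) = 1.3 + 5 log₁₀(31.2/10)
  = 1.3 + 5 × 0.494 = 1.3 + 2.47 = 3.77.

3.77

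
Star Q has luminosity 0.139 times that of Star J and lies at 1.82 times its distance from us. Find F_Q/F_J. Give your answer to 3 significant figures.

0.0420

F = L/(4πd²), so F_Q/F_J = (L_Q/L_J) / (d_Q/d_J)²
= 0.139 / (1.82)² = 0.139 / 3.312 = 0.04196.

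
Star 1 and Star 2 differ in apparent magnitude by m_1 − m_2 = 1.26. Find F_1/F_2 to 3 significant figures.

F_1/F_2 = 10^(−(m_1 − m_2)/2.5) = 10^(-1.26/2.5) = 10^-0.504 = 0.3133.

0.313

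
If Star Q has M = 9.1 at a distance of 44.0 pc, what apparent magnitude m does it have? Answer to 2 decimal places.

12.32

m = M + 5 log₁₀(d/10 pc) = 9.1 + 5 log₁₀(44.0/10)
  = 9.1 + 5 × 0.643 = 9.1 + 3.22 = 12.32.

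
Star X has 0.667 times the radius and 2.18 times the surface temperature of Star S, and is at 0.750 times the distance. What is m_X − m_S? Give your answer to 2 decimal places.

L_X/L_S = (0.667)²(2.18)⁴ = 10.05.
F_X/F_S = (L_X/L_S)/(d_X/d_S)² = 10.05/0.5625 = 17.86.
m_X − m_S = −2.5 log₁₀(17.86) = -3.13.

-3.13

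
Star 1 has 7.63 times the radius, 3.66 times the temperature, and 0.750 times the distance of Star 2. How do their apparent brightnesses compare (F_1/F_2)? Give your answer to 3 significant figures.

1.86×10^4

L_1/L_2 = (R_1/R_2)²(T_1/T_2)⁴ = (7.63)² × (3.66)⁴ = 1.045×10^4.
F_1/F_2 = (L_1/L_2)/(d_1/d_2)² = 1.045×10^4 / (0.750)² = 1.857×10^4.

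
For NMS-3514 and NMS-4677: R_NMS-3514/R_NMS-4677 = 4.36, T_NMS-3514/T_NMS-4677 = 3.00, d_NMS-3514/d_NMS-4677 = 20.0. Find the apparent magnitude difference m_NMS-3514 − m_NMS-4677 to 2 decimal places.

-1.46

L_NMS-3514/L_NMS-4677 = (4.36)²(3.00)⁴ = 1540.
F_NMS-3514/F_NMS-4677 = (L_NMS-3514/L_NMS-4677)/(d_NMS-3514/d_NMS-4677)² = 1540/400.0 = 3.849.
m_NMS-3514 − m_NMS-4677 = −2.5 log₁₀(3.849) = -1.46.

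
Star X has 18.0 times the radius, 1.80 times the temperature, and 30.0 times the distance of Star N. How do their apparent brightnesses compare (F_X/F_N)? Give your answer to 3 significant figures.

L_X/L_N = (R_X/R_N)²(T_X/T_N)⁴ = (18.0)² × (1.80)⁴ = 3401.
F_X/F_N = (L_X/L_N)/(d_X/d_N)² = 3401 / (30.0)² = 3.779.

3.78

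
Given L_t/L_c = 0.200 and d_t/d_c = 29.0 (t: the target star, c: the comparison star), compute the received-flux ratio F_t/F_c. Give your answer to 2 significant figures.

F = L/(4πd²), so F_t/F_c = (L_t/L_c) / (d_t/d_c)²
= 0.200 / (29.0)² = 0.200 / 841.0 = 2.378×10^-4.

2.4×10^-4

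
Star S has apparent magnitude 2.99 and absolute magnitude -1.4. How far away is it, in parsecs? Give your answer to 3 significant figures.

75.5 pc

m − M = 5 log₁₀(d/10 pc)
2.99 − (-1.4) = 4.39 = 5 log₁₀(d/10)
d = 10 × 10^(4.39/5) = 10 × 10^0.878 = 75.51 pc.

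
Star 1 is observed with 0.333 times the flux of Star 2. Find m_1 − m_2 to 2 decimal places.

m_1 − m_2 = −2.5 log₁₀(F_1/F_2) = −2.5 log₁₀(0.333) = −2.5 × (-0.478) = 1.194.

1.19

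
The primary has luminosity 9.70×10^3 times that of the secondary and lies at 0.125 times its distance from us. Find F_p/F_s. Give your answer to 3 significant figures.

F = L/(4πd²), so F_p/F_s = (L_p/L_s) / (d_p/d_s)²
= 9.70×10^3 / (0.125)² = 9.70×10^3 / 0.01562 = 6.208×10^5.

6.21×10^5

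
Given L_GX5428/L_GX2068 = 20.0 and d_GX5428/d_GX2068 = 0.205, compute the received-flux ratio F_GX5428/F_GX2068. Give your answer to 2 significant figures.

F = L/(4πd²), so F_GX5428/F_GX2068 = (L_GX5428/L_GX2068) / (d_GX5428/d_GX2068)²
= 20.0 / (0.205)² = 20.0 / 0.04202 = 475.9.

4.8×10^2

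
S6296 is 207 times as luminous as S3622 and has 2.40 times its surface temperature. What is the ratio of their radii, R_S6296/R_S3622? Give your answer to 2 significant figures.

L ∝ R²T⁴ gives R ∝ √L / T², so
R_S6296/R_S3622 = √(207) / (2.40)² = 14.39 / 5.760 = 2.498.

2.5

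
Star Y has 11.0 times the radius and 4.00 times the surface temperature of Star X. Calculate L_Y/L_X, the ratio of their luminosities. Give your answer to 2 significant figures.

3.1×10^4

From the Stefan–Boltzmann law, L ∝ R²T⁴, so
L_Y/L_X = (R_Y/R_X)² (T_Y/T_X)⁴ = (11.0)² × (4.00)⁴ = 121.0 × 256.0 = 3.098×10^4.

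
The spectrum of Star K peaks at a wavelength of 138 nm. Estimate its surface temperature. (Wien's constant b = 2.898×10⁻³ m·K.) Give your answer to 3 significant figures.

2.10×10^4 K

T = b/λ_max = 2.898×10⁻³ / (138×10⁻⁹) = 2.100×10^4 K.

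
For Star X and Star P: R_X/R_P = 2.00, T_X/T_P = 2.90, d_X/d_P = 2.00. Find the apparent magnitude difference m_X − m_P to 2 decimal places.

L_X/L_P = (2.00)²(2.90)⁴ = 282.9.
F_X/F_P = (L_X/L_P)/(d_X/d_P)² = 282.9/4.000 = 70.73.
m_X − m_P = −2.5 log₁₀(70.73) = -4.62.

-4.62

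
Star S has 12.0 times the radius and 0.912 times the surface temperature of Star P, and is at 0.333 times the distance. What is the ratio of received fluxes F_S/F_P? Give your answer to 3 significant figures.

898

L_S/L_P = (R_S/R_P)²(T_S/T_P)⁴ = (12.0)² × (0.912)⁴ = 99.62.
F_S/F_P = (L_S/L_P)/(d_S/d_P)² = 99.62 / (0.333)² = 898.4.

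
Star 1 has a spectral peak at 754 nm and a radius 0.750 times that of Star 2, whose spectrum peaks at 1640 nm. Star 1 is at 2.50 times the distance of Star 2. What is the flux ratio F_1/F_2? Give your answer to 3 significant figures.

Wien's law: T_1/T_2 = λ_2/λ_1 = 1640/754 = 2.175.
L_1/L_2 = (R_1/R_2)²(T_1/T_2)⁴ = (0.750)²(2.175)⁴ = 12.59.
F_1/F_2 = (L_1/L_2)/(d_1/d_2)² = 12.59/(2.50)² = 2.014.

2.01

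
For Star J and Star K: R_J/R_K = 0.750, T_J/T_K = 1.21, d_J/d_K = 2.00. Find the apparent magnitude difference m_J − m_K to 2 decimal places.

1.30

L_J/L_K = (0.750)²(1.21)⁴ = 1.206.
F_J/F_K = (L_J/L_K)/(d_J/d_K)² = 1.206/4.000 = 0.3014.
m_J − m_K = −2.5 log₁₀(0.3014) = 1.30.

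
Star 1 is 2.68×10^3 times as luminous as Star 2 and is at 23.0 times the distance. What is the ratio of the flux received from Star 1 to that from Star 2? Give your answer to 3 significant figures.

5.07

F = L/(4πd²), so F_1/F_2 = (L_1/L_2) / (d_1/d_2)²
= 2.68×10^3 / (23.0)² = 2.68×10^3 / 529.0 = 5.066.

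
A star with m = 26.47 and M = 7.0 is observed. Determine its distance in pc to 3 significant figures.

7.83×10^4 pc

m − M = 5 log₁₀(d/10 pc)
26.47 − (7.0) = 19.47 = 5 log₁₀(d/10)
d = 10 × 10^(19.47/5) = 10 × 10^3.894 = 7.834×10^4 pc.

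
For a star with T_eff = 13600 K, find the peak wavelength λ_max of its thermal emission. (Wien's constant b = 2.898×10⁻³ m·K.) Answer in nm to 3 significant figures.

λ_max = b/T = 2.898×10⁻³ / 13600 = 2.13×10^-7 m = 213.1 nm.

213 nm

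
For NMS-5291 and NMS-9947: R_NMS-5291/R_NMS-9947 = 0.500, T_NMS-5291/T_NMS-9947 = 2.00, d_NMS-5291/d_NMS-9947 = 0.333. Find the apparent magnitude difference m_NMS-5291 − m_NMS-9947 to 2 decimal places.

L_NMS-5291/L_NMS-9947 = (0.500)²(2.00)⁴ = 4.000.
F_NMS-5291/F_NMS-9947 = (L_NMS-5291/L_NMS-9947)/(d_NMS-5291/d_NMS-9947)² = 4.000/0.1109 = 36.07.
m_NMS-5291 − m_NMS-9947 = −2.5 log₁₀(36.07) = -3.89.

-3.89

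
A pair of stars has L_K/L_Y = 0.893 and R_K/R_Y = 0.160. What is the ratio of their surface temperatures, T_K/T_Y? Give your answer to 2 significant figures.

L ∝ R²T⁴ gives T ∝ (L/R²)^(1/4), so
T_K/T_Y = (0.893 / 0.160²)^(1/4) = (34.88)^(1/4) = 2.430.

2.4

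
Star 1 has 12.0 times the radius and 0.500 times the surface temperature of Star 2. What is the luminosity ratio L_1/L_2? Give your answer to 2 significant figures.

From the Stefan–Boltzmann law, L ∝ R²T⁴, so
L_1/L_2 = (R_1/R_2)² (T_1/T_2)⁴ = (12.0)² × (0.500)⁴ = 144.0 × 0.06250 = 9.000.

9.0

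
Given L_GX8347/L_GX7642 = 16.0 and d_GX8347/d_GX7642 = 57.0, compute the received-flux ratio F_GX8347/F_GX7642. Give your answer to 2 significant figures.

F = L/(4πd²), so F_GX8347/F_GX7642 = (L_GX8347/L_GX7642) / (d_GX8347/d_GX7642)²
= 16.0 / (57.0)² = 16.0 / 3249 = 0.004925.

0.0049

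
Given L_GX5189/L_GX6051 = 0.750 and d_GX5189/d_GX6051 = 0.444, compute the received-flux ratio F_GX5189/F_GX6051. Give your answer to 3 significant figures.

3.80

F = L/(4πd²), so F_GX5189/F_GX6051 = (L_GX5189/L_GX6051) / (d_GX5189/d_GX6051)²
= 0.750 / (0.444)² = 0.750 / 0.1971 = 3.804.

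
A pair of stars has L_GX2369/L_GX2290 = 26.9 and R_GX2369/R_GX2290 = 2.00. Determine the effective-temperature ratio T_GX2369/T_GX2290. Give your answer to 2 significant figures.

1.6

L ∝ R²T⁴ gives T ∝ (L/R²)^(1/4), so
T_GX2369/T_GX2290 = (26.9 / 2.00²)^(1/4) = (6.725)^(1/4) = 1.610.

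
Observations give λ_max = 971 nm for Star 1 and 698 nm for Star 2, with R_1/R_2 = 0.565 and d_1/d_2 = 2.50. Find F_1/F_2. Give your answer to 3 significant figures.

Wien's law: T_1/T_2 = λ_2/λ_1 = 698/971 = 0.7188.
L_1/L_2 = (R_1/R_2)²(T_1/T_2)⁴ = (0.565)²(0.7188)⁴ = 0.08524.
F_1/F_2 = (L_1/L_2)/(d_1/d_2)² = 0.08524/(2.50)² = 0.01364.

0.0136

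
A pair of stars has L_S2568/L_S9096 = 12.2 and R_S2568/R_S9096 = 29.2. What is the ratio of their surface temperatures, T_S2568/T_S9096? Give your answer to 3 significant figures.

0.346

L ∝ R²T⁴ gives T ∝ (L/R²)^(1/4), so
T_S2568/T_S9096 = (12.2 / 29.2²)^(1/4) = (0.01431)^(1/4) = 0.3459.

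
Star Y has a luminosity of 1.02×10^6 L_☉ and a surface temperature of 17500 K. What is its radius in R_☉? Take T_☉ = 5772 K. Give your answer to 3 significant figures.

R/R_☉ = √(L/L_☉) / (T/T_☉)² = √(1.02×10^6) / (3.032)²
       = 1010 / 9.192 = 109.9.

110 R_☉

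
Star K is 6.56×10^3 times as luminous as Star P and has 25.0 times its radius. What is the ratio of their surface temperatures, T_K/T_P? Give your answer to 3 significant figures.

1.80

L ∝ R²T⁴ gives T ∝ (L/R²)^(1/4), so
T_K/T_P = (6.56×10^3 / 25.0²)^(1/4) = (10.50)^(1/4) = 1.800.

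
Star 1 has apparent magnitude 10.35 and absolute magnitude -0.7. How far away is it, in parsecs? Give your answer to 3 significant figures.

1.62×10^3 pc

m − M = 5 log₁₀(d/10 pc)
10.35 − (-0.7) = 11.05 = 5 log₁₀(d/10)
d = 10 × 10^(11.05/5) = 10 × 10^2.210 = 1622 pc.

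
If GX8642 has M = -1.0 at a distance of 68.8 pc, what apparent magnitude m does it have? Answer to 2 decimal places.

3.19

m = M + 5 log₁₀(d/10 pc) = -1.0 + 5 log₁₀(68.8/10)
  = -1.0 + 5 × 0.838 = -1.0 + 4.19 = 3.19.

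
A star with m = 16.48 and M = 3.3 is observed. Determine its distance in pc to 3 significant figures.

m − M = 5 log₁₀(d/10 pc)
16.48 − (3.3) = 13.18 = 5 log₁₀(d/10)
d = 10 × 10^(13.18/5) = 10 × 10^2.636 = 4325 pc.

4.33×10^3 pc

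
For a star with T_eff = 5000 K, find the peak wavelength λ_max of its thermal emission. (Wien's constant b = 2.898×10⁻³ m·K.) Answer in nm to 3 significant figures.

λ_max = b/T = 2.898×10⁻³ / 5000 = 5.80×10^-7 m = 579.6 nm.

580 nm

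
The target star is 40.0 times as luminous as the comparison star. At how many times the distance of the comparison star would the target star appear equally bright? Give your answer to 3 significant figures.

6.32

Equal flux requires L_t/d_t² = L_c/d_c², so d_t/d_c = √(L_t/L_c)
= √(40.0) = 6.325.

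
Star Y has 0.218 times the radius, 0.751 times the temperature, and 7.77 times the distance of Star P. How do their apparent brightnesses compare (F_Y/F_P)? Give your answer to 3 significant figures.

L_Y/L_P = (R_Y/R_P)²(T_Y/T_P)⁴ = (0.218)² × (0.751)⁴ = 0.01512.
F_Y/F_P = (L_Y/L_P)/(d_Y/d_P)² = 0.01512 / (7.77)² = 2.504×10^-4.

2.50×10^-4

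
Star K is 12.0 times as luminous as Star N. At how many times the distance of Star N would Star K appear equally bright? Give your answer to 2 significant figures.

3.5

Equal flux requires L_K/d_K² = L_N/d_N², so d_K/d_N = √(L_K/L_N)
= √(12.0) = 3.464.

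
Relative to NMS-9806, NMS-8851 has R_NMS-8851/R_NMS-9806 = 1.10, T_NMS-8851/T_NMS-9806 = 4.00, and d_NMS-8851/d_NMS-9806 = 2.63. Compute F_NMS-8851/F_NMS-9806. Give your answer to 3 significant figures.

44.8

L_NMS-8851/L_NMS-9806 = (R_NMS-8851/R_NMS-9806)²(T_NMS-8851/T_NMS-9806)⁴ = (1.10)² × (4.00)⁴ = 309.8.
F_NMS-8851/F_NMS-9806 = (L_NMS-8851/L_NMS-9806)/(d_NMS-8851/d_NMS-9806)² = 309.8 / (2.63)² = 44.78.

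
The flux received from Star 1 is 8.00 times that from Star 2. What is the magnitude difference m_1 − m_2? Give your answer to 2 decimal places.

-2.26

m_1 − m_2 = −2.5 log₁₀(F_1/F_2) = −2.5 log₁₀(8.00) = −2.5 × (0.903) = -2.258.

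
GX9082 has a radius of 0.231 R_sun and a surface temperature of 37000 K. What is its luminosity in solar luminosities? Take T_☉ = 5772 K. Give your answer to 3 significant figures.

L/L_☉ = (R/R_☉)² (T/T_☉)⁴ = (0.231)² × (37000/5772)⁴
       = 0.05336 × (6.410)⁴ = 0.05336 × 1689 = 90.10.

90.1 solar luminosities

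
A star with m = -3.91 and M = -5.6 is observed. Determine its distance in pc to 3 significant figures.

21.8 pc

m − M = 5 log₁₀(d/10 pc)
-3.91 − (-5.6) = 1.69 = 5 log₁₀(d/10)
d = 10 × 10^(1.69/5) = 10 × 10^0.338 = 21.78 pc.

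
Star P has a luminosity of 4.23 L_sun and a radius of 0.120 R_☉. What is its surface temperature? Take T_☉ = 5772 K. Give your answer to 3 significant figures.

T/T_☉ = (L/L_☉)^(1/4) / (R/R_☉)^(1/2)
T = 5772 × (4.23)^(1/4) / √(0.120) = 5772 × 1.434 / 0.3464 = 2.390×10^4 K.

2.39×10^4 K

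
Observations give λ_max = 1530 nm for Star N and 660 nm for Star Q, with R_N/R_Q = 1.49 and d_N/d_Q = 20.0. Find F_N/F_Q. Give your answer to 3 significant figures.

Wien's law: T_N/T_Q = λ_Q/λ_N = 660/1530 = 0.4314.
L_N/L_Q = (R_N/R_Q)²(T_N/T_Q)⁴ = (1.49)²(0.4314)⁴ = 0.07687.
F_N/F_Q = (L_N/L_Q)/(d_N/d_Q)² = 0.07687/(20.0)² = 1.922×10^-4.

1.92×10^-4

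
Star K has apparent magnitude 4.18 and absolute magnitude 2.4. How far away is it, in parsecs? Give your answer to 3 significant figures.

22.7 pc

m − M = 5 log₁₀(d/10 pc)
4.18 − (2.4) = 1.78 = 5 log₁₀(d/10)
d = 10 × 10^(1.78/5) = 10 × 10^0.356 = 22.70 pc.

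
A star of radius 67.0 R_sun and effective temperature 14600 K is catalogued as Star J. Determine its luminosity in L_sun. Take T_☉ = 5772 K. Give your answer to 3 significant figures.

1.84×10^5 L_sun

L/L_☉ = (R/R_☉)² (T/T_☉)⁴ = (67.0)² × (14600/5772)⁴
       = 4489 × (2.529)⁴ = 4489 × 40.94 = 1.838×10^5.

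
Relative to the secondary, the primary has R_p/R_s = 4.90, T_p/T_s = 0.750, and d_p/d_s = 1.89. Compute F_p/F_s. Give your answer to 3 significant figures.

2.13

L_p/L_s = (R_p/R_s)²(T_p/T_s)⁴ = (4.90)² × (0.750)⁴ = 7.597.
F_p/F_s = (L_p/L_s)/(d_p/d_s)² = 7.597 / (1.89)² = 2.127.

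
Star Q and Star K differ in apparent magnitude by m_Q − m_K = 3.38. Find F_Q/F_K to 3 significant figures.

0.0445

F_Q/F_K = 10^(−(m_Q − m_K)/2.5) = 10^(-3.38/2.5) = 10^-1.352 = 0.04446.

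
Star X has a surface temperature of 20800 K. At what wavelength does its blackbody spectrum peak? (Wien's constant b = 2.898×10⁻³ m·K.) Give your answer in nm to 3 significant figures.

139 nm

λ_max = b/T = 2.898×10⁻³ / 20800 = 1.39×10^-7 m = 139.3 nm.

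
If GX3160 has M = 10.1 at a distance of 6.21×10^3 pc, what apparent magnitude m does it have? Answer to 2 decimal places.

m = M + 5 log₁₀(d/10 pc) = 10.1 + 5 log₁₀(6.21×10^3/10)
  = 10.1 + 5 × 2.793 = 10.1 + 13.97 = 24.07.

24.07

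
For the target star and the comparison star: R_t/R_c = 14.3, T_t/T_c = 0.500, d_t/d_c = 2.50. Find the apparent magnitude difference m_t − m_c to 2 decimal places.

-0.78

L_t/L_c = (14.3)²(0.500)⁴ = 12.78.
F_t/F_c = (L_t/L_c)/(d_t/d_c)² = 12.78/6.250 = 2.045.
m_t − m_c = −2.5 log₁₀(2.045) = -0.78.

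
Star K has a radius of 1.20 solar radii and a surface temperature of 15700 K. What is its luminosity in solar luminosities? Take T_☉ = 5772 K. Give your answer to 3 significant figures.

L/L_☉ = (R/R_☉)² (T/T_☉)⁴ = (1.20)² × (15700/5772)⁴
       = 1.440 × (2.720)⁴ = 1.440 × 54.74 = 78.82.

78.8 solar luminosities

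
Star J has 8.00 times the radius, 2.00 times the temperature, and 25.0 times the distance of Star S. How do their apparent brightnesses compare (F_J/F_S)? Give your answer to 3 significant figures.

L_J/L_S = (R_J/R_S)²(T_J/T_S)⁴ = (8.00)² × (2.00)⁴ = 1024.
F_J/F_S = (L_J/L_S)/(d_J/d_S)² = 1024 / (25.0)² = 1.638.

1.64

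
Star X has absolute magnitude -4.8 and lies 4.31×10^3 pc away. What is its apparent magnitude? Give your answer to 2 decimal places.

8.37

m = M + 5 log₁₀(d/10 pc) = -4.8 + 5 log₁₀(4.31×10^3/10)
  = -4.8 + 5 × 2.634 = -4.8 + 13.17 = 8.37.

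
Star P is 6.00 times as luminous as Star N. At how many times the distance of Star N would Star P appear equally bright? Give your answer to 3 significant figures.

Equal flux requires L_P/d_P² = L_N/d_N², so d_P/d_N = √(L_P/L_N)
= √(6.00) = 2.449.

2.45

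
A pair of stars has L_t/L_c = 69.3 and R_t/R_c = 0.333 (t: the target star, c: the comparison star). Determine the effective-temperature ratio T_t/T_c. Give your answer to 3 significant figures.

L ∝ R²T⁴ gives T ∝ (L/R²)^(1/4), so
T_t/T_c = (69.3 / 0.333²)^(1/4) = (624.9)^(1/4) = 5.000.

5.00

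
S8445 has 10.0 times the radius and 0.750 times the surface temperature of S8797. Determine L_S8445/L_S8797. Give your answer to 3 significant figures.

31.6

From the Stefan–Boltzmann law, L ∝ R²T⁴, so
L_S8445/L_S8797 = (R_S8445/R_S8797)² (T_S8445/T_S8797)⁴ = (10.0)² × (0.750)⁴ = 100.0 × 0.3164 = 31.64.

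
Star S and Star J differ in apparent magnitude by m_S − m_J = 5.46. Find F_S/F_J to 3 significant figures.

F_S/F_J = 10^(−(m_S − m_J)/2.5) = 10^(-5.46/2.5) = 10^-2.184 = 0.006546.

0.00655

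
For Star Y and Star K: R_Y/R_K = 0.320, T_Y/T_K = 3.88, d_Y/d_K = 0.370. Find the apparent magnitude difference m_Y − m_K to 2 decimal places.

-5.57

L_Y/L_K = (0.320)²(3.88)⁴ = 23.21.
F_Y/F_K = (L_Y/L_K)/(d_Y/d_K)² = 23.21/0.1369 = 169.5.
m_Y − m_K = −2.5 log₁₀(169.5) = -5.57.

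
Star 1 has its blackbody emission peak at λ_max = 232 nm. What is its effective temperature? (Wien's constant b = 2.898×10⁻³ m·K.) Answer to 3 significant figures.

T = b/λ_max = 2.898×10⁻³ / (232×10⁻⁹) = 1.249×10^4 K.

1.25×10^4 K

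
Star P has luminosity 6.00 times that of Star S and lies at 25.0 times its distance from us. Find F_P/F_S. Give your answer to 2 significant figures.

0.0096

F = L/(4πd²), so F_P/F_S = (L_P/L_S) / (d_P/d_S)²
= 6.00 / (25.0)² = 6.00 / 625.0 = 0.009600.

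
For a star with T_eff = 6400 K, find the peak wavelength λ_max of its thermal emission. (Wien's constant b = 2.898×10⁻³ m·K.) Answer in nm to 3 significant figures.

λ_max = b/T = 2.898×10⁻³ / 6400 = 4.53×10^-7 m = 452.8 nm.

453 nm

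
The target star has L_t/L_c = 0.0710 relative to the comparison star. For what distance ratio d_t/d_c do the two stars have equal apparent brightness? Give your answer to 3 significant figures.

Equal flux requires L_t/d_t² = L_c/d_c², so d_t/d_c = √(L_t/L_c)
= √(0.0710) = 0.2665.

0.266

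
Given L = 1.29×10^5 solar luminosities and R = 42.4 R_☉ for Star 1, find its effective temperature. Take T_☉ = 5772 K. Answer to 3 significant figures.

1.68×10^4 K

T/T_☉ = (L/L_☉)^(1/4) / (R/R_☉)^(1/2)
T = 5772 × (1.29×10^5)^(1/4) / √(42.4) = 5772 × 18.95 / 6.512 = 1.680×10^4 K.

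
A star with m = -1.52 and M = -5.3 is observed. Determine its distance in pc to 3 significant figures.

m − M = 5 log₁₀(d/10 pc)
-1.52 − (-5.3) = 3.78 = 5 log₁₀(d/10)
d = 10 × 10^(3.78/5) = 10 × 10^0.756 = 57.02 pc.

57.0 pc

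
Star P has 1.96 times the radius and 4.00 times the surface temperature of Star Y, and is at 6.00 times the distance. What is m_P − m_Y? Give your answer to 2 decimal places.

L_P/L_Y = (1.96)²(4.00)⁴ = 983.4.
F_P/F_Y = (L_P/L_Y)/(d_P/d_Y)² = 983.4/36.00 = 27.32.
m_P − m_Y = −2.5 log₁₀(27.32) = -3.59.

-3.59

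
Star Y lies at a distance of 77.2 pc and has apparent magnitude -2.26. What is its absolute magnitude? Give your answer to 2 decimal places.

M = m − 5 log₁₀(d/10 pc) = -2.26 − 5 log₁₀(77.2/10)
  = -2.26 − 5 × 0.888 = -2.26 − 4.44 = -6.70.

-6.70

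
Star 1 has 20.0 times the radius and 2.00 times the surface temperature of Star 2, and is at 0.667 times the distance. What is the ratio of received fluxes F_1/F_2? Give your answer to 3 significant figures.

1.44×10^4

L_1/L_2 = (R_1/R_2)²(T_1/T_2)⁴ = (20.0)² × (2.00)⁴ = 6400.
F_1/F_2 = (L_1/L_2)/(d_1/d_2)² = 6400 / (0.667)² = 1.439×10^4.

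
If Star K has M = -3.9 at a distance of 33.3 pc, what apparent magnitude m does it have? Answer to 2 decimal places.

m = M + 5 log₁₀(d/10 pc) = -3.9 + 5 log₁₀(33.3/10)
  = -3.9 + 5 × 0.522 = -3.9 + 2.61 = -1.29.

-1.29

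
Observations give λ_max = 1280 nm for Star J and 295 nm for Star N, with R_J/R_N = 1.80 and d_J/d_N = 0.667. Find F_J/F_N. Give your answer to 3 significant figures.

0.0205

Wien's law: T_J/T_N = λ_N/λ_J = 295/1280 = 0.2305.
L_J/L_N = (R_J/R_N)²(T_J/T_N)⁴ = (1.80)²(0.2305)⁴ = 0.009141.
F_J/F_N = (L_J/L_N)/(d_J/d_N)² = 0.009141/(0.667)² = 0.02055.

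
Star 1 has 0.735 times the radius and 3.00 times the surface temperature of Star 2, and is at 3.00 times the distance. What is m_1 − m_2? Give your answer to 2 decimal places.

-1.72

L_1/L_2 = (0.735)²(3.00)⁴ = 43.76.
F_1/F_2 = (L_1/L_2)/(d_1/d_2)² = 43.76/9.000 = 4.862.
m_1 − m_2 = −2.5 log₁₀(4.862) = -1.72.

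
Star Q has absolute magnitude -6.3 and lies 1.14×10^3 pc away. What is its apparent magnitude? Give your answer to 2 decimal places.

m = M + 5 log₁₀(d/10 pc) = -6.3 + 5 log₁₀(1.14×10^3/10)
  = -6.3 + 5 × 2.057 = -6.3 + 10.28 = 3.98.

3.98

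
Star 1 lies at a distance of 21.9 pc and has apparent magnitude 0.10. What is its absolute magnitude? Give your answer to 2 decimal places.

-1.60

M = m − 5 log₁₀(d/10 pc) = 0.10 − 5 log₁₀(21.9/10)
  = 0.10 − 5 × 0.340 = 0.10 − 1.70 = -1.60.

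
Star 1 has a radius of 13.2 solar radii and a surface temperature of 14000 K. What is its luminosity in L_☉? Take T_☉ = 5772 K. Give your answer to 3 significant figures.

L/L_☉ = (R/R_☉)² (T/T_☉)⁴ = (13.2)² × (14000/5772)⁴
       = 174.2 × (2.426)⁴ = 174.2 × 34.61 = 6031.

6.03×10^3 L_☉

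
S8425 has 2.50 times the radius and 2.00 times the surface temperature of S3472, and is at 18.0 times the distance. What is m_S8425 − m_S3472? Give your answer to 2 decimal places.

1.28

L_S8425/L_S3472 = (2.50)²(2.00)⁴ = 100.0.
F_S8425/F_S3472 = (L_S8425/L_S3472)/(d_S8425/d_S3472)² = 100.0/324.0 = 0.3086.
m_S8425 − m_S3472 = −2.5 log₁₀(0.3086) = 1.28.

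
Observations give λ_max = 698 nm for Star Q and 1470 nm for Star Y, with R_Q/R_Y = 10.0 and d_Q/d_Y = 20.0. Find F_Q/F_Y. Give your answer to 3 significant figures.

4.92

Wien's law: T_Q/T_Y = λ_Y/λ_Q = 1470/698 = 2.106.
L_Q/L_Y = (R_Q/R_Y)²(T_Q/T_Y)⁴ = (10.0)²(2.106)⁴ = 1967.
F_Q/F_Y = (L_Q/L_Y)/(d_Q/d_Y)² = 1967/(20.0)² = 4.918.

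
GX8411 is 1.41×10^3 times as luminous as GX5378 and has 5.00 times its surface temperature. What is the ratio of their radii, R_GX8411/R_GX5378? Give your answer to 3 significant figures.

L ∝ R²T⁴ gives R ∝ √L / T², so
R_GX8411/R_GX5378 = √(1.41×10^3) / (5.00)² = 37.55 / 25.00 = 1.502.

1.50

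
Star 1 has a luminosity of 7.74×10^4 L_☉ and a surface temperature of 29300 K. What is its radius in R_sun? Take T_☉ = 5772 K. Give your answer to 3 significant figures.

R/R_☉ = √(L/L_☉) / (T/T_☉)² = √(7.74×10^4) / (5.076)²
       = 278.2 / 25.77 = 10.80.

10.8 R_sun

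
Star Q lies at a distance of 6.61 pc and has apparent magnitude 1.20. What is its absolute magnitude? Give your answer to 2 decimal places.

M = m − 5 log₁₀(d/10 pc) = 1.20 − 5 log₁₀(6.61/10)
  = 1.20 − 5 × -0.180 = 1.20 − -0.90 = 2.10.

2.10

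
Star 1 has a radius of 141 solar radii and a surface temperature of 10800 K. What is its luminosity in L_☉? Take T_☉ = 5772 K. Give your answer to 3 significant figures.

2.44×10^5 L_☉

L/L_☉ = (R/R_☉)² (T/T_☉)⁴ = (141)² × (10800/5772)⁴
       = 1.988×10^4 × (1.871)⁴ = 1.988×10^4 × 12.26 = 2.437×10^5.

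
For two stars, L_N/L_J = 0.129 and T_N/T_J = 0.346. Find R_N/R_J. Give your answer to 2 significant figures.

3.0

L ∝ R²T⁴ gives R ∝ √L / T², so
R_N/R_J = √(0.129) / (0.346)² = 0.3592 / 0.1197 = 3.000.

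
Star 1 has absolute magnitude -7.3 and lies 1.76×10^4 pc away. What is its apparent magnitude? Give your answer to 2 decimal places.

m = M + 5 log₁₀(d/10 pc) = -7.3 + 5 log₁₀(1.76×10^4/10)
  = -7.3 + 5 × 3.246 = -7.3 + 16.23 = 8.93.

8.93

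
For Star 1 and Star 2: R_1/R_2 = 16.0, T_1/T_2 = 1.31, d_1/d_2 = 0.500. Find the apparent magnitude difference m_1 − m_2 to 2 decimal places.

-8.70

L_1/L_2 = (16.0)²(1.31)⁴ = 753.9.
F_1/F_2 = (L_1/L_2)/(d_1/d_2)² = 753.9/0.2500 = 3016.
m_1 − m_2 = −2.5 log₁₀(3016) = -8.70.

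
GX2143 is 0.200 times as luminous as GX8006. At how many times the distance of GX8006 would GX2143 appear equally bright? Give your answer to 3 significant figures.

Equal flux requires L_GX2143/d_GX2143² = L_GX8006/d_GX8006², so d_GX2143/d_GX8006 = √(L_GX2143/L_GX8006)
= √(0.200) = 0.4472.

0.447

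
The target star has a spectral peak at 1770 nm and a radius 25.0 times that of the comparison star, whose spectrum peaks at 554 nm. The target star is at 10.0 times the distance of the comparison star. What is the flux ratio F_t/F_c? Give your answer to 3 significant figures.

0.0600

Wien's law: T_t/T_c = λ_c/λ_t = 554/1770 = 0.3130.
L_t/L_c = (R_t/R_c)²(T_t/T_c)⁴ = (25.0)²(0.3130)⁴ = 5.998.
F_t/F_c = (L_t/L_c)/(d_t/d_c)² = 5.998/(10.0)² = 0.05998.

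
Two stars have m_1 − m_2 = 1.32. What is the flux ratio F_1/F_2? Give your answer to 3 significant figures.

0.296

F_1/F_2 = 10^(−(m_1 − m_2)/2.5) = 10^(-1.32/2.5) = 10^-0.528 = 0.2965.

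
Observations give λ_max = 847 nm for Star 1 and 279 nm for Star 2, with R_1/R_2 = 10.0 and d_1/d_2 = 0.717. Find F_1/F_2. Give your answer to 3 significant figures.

2.29

Wien's law: T_1/T_2 = λ_2/λ_1 = 279/847 = 0.3294.
L_1/L_2 = (R_1/R_2)²(T_1/T_2)⁴ = (10.0)²(0.3294)⁴ = 1.177.
F_1/F_2 = (L_1/L_2)/(d_1/d_2)² = 1.177/(0.717)² = 2.290.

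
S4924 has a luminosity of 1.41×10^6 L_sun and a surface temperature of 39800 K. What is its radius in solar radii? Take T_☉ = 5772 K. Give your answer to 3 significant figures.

25.0 solar radii

R/R_☉ = √(L/L_☉) / (T/T_☉)² = √(1.41×10^6) / (6.895)²
       = 1187 / 47.55 = 24.97.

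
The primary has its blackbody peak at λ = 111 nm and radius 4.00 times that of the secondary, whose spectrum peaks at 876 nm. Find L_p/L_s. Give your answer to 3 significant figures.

Wien's law gives T ∝ 1/λ_max, so T_p/T_s = λ_s/λ_p = 876/111 = 7.892.
Then L ∝ R²T⁴ gives L_p/L_s = (4.00)² × (7.892)⁴ = 16.00 × 3879 = 6.206×10^4.

6.21×10^4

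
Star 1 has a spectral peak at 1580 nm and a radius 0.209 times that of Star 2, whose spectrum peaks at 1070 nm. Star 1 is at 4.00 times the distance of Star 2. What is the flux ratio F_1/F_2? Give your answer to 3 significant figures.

5.74×10^-4

Wien's law: T_1/T_2 = λ_2/λ_1 = 1070/1580 = 0.6772.
L_1/L_2 = (R_1/R_2)²(T_1/T_2)⁴ = (0.209)²(0.6772)⁴ = 0.009188.
F_1/F_2 = (L_1/L_2)/(d_1/d_2)² = 0.009188/(4.00)² = 5.742×10^-4.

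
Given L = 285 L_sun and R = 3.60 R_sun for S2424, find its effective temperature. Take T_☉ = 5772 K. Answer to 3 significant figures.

1.25×10^4 K

T/T_☉ = (L/L_☉)^(1/4) / (R/R_☉)^(1/2)
T = 5772 × (285)^(1/4) / √(3.60) = 5772 × 4.109 / 1.897 = 1.250×10^4 K.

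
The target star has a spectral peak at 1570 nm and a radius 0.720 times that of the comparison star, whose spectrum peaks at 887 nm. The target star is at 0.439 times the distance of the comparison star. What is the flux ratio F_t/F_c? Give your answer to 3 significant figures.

Wien's law: T_t/T_c = λ_c/λ_t = 887/1570 = 0.5650.
L_t/L_c = (R_t/R_c)²(T_t/T_c)⁴ = (0.720)²(0.5650)⁴ = 0.05282.
F_t/F_c = (L_t/L_c)/(d_t/d_c)² = 0.05282/(0.439)² = 0.2741.

0.274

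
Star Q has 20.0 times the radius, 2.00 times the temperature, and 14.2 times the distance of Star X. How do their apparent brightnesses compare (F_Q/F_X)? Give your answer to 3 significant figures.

L_Q/L_X = (R_Q/R_X)²(T_Q/T_X)⁴ = (20.0)² × (2.00)⁴ = 6400.
F_Q/F_X = (L_Q/L_X)/(d_Q/d_X)² = 6400 / (14.2)² = 31.74.

31.7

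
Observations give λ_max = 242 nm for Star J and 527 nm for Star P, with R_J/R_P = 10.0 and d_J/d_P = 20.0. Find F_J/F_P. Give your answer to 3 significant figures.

5.62

Wien's law: T_J/T_P = λ_P/λ_J = 527/242 = 2.178.
L_J/L_P = (R_J/R_P)²(T_J/T_P)⁴ = (10.0)²(2.178)⁴ = 2249.
F_J/F_P = (L_J/L_P)/(d_J/d_P)² = 2249/(20.0)² = 5.622.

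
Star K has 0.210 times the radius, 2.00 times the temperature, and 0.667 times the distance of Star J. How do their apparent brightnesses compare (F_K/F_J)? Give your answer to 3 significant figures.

L_K/L_J = (R_K/R_J)²(T_K/T_J)⁴ = (0.210)² × (2.00)⁴ = 0.7056.
F_K/F_J = (L_K/L_J)/(d_K/d_J)² = 0.7056 / (0.667)² = 1.586.

1.59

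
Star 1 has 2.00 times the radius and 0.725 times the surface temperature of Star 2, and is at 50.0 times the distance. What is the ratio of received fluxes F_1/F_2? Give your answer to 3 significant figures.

L_1/L_2 = (R_1/R_2)²(T_1/T_2)⁴ = (2.00)² × (0.725)⁴ = 1.105.
F_1/F_2 = (L_1/L_2)/(d_1/d_2)² = 1.105 / (50.0)² = 4.421×10^-4.

4.42×10^-4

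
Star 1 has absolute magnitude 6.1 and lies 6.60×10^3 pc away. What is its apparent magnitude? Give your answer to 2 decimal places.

m = M + 5 log₁₀(d/10 pc) = 6.1 + 5 log₁₀(6.60×10^3/10)
  = 6.1 + 5 × 2.820 = 6.1 + 14.10 = 20.20.

20.20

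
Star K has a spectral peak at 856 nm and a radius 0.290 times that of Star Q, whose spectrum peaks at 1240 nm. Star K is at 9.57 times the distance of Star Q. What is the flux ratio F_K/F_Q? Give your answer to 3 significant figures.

Wien's law: T_K/T_Q = λ_Q/λ_K = 1240/856 = 1.449.
L_K/L_Q = (R_K/R_Q)²(T_K/T_Q)⁴ = (0.290)²(1.449)⁴ = 0.3703.
F_K/F_Q = (L_K/L_Q)/(d_K/d_Q)² = 0.3703/(9.57)² = 0.004044.

0.00404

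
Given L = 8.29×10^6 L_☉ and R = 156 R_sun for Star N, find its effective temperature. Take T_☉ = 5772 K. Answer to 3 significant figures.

T/T_☉ = (L/L_☉)^(1/4) / (R/R_☉)^(1/2)
T = 5772 × (8.29×10^6)^(1/4) / √(156) = 5772 × 53.66 / 12.49 = 2.480×10^4 K.

2.48×10^4 K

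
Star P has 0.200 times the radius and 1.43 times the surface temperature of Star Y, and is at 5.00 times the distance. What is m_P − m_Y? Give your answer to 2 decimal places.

L_P/L_Y = (0.200)²(1.43)⁴ = 0.1673.
F_P/F_Y = (L_P/L_Y)/(d_P/d_Y)² = 0.1673/25.00 = 0.006691.
m_P − m_Y = −2.5 log₁₀(0.006691) = 5.44.

5.44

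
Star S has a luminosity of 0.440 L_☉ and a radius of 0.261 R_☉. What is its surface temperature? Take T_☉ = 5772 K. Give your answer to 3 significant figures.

T/T_☉ = (L/L_☉)^(1/4) / (R/R_☉)^(1/2)
T = 5772 × (0.440)^(1/4) / √(0.261) = 5772 × 0.8144 / 0.5109 = 9202 K.

9.20×10^3 K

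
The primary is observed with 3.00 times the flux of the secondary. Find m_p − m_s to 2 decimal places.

-1.19

m_p − m_s = −2.5 log₁₀(F_p/F_s) = −2.5 log₁₀(3.00) = −2.5 × (0.477) = -1.193.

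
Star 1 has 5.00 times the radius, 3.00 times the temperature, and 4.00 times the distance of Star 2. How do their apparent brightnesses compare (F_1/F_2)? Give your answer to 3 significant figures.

127

L_1/L_2 = (R_1/R_2)²(T_1/T_2)⁴ = (5.00)² × (3.00)⁴ = 2025.
F_1/F_2 = (L_1/L_2)/(d_1/d_2)² = 2025 / (4.00)² = 126.6.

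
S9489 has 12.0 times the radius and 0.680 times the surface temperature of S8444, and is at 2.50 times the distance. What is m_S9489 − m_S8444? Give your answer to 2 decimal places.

-1.73

L_S9489/L_S8444 = (12.0)²(0.680)⁴ = 30.79.
F_S9489/F_S8444 = (L_S9489/L_S8444)/(d_S9489/d_S8444)² = 30.79/6.250 = 4.926.
m_S9489 − m_S8444 = −2.5 log₁₀(4.926) = -1.73.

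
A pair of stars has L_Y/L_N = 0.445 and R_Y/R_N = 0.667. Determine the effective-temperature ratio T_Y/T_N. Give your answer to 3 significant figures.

L ∝ R²T⁴ gives T ∝ (L/R²)^(1/4), so
T_Y/T_N = (0.445 / 0.667²)^(1/4) = (1.000)^(1/4) = 1.000.

1.00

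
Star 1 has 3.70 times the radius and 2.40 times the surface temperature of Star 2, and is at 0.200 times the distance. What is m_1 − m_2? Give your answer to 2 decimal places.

-10.14

L_1/L_2 = (3.70)²(2.40)⁴ = 454.2.
F_1/F_2 = (L_1/L_2)/(d_1/d_2)² = 454.2/0.04000 = 1.136×10^4.
m_1 − m_2 = −2.5 log₁₀(1.136×10^4) = -10.14.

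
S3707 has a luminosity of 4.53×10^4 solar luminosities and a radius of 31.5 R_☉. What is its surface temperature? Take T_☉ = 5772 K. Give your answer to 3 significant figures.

T/T_☉ = (L/L_☉)^(1/4) / (R/R_☉)^(1/2)
T = 5772 × (4.53×10^4)^(1/4) / √(31.5) = 5772 × 14.59 / 5.612 = 1.500×10^4 K.

1.50×10^4 K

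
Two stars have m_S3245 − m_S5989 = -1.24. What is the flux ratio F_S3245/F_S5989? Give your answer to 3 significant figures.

F_S3245/F_S5989 = 10^(−(m_S3245 − m_S5989)/2.5) = 10^(1.24/2.5) = 10^0.496 = 3.133.

3.13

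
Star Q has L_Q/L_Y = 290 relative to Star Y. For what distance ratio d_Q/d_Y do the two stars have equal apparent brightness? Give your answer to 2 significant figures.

Equal flux requires L_Q/d_Q² = L_Y/d_Y², so d_Q/d_Y = √(L_Q/L_Y)
= √(290) = 17.03.

17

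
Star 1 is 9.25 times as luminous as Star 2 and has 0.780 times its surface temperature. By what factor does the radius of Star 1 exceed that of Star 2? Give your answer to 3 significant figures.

5.00

L ∝ R²T⁴ gives R ∝ √L / T², so
R_1/R_2 = √(9.25) / (0.780)² = 3.041 / 0.6084 = 4.999.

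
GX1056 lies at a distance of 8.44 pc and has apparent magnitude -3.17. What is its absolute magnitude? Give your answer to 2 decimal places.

M = m − 5 log₁₀(d/10 pc) = -3.17 − 5 log₁₀(8.44/10)
  = -3.17 − 5 × -0.074 = -3.17 − -0.37 = -2.80.

-2.80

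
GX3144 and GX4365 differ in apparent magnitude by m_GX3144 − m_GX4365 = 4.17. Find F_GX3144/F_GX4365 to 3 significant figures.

F_GX3144/F_GX4365 = 10^(−(m_GX3144 − m_GX4365)/2.5) = 10^(-4.17/2.5) = 10^-1.668 = 0.02148.

0.0215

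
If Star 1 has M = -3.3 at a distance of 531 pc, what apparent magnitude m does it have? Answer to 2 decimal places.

m = M + 5 log₁₀(d/10 pc) = -3.3 + 5 log₁₀(531/10)
  = -3.3 + 5 × 1.725 = -3.3 + 8.63 = 5.33.

5.33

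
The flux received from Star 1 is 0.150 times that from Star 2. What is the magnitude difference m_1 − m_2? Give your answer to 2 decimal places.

2.06

m_1 − m_2 = −2.5 log₁₀(F_1/F_2) = −2.5 log₁₀(0.150) = −2.5 × (-0.824) = 2.060.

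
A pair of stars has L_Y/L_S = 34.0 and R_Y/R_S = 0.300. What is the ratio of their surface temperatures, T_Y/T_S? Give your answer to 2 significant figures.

4.4

L ∝ R²T⁴ gives T ∝ (L/R²)^(1/4), so
T_Y/T_S = (34.0 / 0.300²)^(1/4) = (377.8)^(1/4) = 4.409.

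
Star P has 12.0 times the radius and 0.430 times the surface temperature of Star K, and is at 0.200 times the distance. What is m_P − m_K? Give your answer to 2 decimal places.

L_P/L_K = (12.0)²(0.430)⁴ = 4.923.
F_P/F_K = (L_P/L_K)/(d_P/d_K)² = 4.923/0.04000 = 123.1.
m_P − m_K = −2.5 log₁₀(123.1) = -5.23.

-5.23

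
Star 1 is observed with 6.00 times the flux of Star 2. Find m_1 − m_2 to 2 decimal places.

-1.95

m_1 − m_2 = −2.5 log₁₀(F_1/F_2) = −2.5 log₁₀(6.00) = −2.5 × (0.778) = -1.945.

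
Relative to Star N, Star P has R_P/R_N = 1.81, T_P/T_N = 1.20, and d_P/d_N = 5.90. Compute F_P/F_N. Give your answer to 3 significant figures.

L_P/L_N = (R_P/R_N)²(T_P/T_N)⁴ = (1.81)² × (1.20)⁴ = 6.793.
F_P/F_N = (L_P/L_N)/(d_P/d_N)² = 6.793 / (5.90)² = 0.1952.

0.195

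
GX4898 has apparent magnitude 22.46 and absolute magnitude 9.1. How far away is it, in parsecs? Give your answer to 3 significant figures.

m − M = 5 log₁₀(d/10 pc)
22.46 − (9.1) = 13.36 = 5 log₁₀(d/10)
d = 10 × 10^(13.36/5) = 10 × 10^2.672 = 4699 pc.

4.70×10^3 pc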